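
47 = 47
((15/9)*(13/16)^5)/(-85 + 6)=-1856465/248512512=-0.01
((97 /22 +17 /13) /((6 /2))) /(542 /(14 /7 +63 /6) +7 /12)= 81750 /1885169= 0.04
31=31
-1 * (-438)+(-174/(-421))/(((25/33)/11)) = 444.00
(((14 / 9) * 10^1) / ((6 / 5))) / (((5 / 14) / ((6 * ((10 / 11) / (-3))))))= -65.99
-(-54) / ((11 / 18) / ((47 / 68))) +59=22454 / 187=120.07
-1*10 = -10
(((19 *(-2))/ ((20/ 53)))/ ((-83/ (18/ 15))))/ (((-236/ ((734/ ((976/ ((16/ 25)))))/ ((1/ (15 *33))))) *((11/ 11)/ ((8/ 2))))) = -219523986/ 37339625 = -5.88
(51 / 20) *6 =153 / 10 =15.30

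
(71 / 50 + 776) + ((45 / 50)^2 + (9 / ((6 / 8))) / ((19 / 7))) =1487037 / 1900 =782.65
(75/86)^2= 5625/7396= 0.76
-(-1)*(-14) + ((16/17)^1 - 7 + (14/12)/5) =-10111/510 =-19.83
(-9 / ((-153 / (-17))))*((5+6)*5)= -55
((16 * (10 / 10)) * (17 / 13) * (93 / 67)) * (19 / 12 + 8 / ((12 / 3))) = 90644 / 871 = 104.07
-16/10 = -8/5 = -1.60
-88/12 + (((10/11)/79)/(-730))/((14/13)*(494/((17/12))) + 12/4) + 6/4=-4762532809/816434190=-5.83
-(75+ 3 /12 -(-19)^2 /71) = -19927 /284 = -70.17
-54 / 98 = -27 / 49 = -0.55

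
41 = 41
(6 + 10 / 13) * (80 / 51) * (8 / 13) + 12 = 159748 / 8619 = 18.53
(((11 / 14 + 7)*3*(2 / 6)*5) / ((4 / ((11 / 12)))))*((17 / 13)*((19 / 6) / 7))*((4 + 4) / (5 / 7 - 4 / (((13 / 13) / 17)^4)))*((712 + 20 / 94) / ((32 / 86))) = -66361850335 / 274343848896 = -0.24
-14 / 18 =-7 / 9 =-0.78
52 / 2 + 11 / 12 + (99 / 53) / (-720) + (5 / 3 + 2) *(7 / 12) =29.05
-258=-258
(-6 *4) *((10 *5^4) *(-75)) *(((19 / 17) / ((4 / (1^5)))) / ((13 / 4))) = 967194.57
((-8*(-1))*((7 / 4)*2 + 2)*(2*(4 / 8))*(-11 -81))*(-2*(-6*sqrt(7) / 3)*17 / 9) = -275264*sqrt(7) / 9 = -80920.01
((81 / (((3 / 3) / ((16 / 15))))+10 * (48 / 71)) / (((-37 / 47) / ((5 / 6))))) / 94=-2756 / 2627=-1.05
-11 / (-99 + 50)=11 / 49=0.22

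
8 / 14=4 / 7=0.57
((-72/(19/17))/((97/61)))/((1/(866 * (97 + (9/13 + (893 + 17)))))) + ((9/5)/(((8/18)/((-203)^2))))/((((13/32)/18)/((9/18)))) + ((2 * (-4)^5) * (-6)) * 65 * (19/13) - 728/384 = -175314843903713/5750160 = -30488689.69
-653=-653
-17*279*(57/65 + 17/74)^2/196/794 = -134389722447/3600532426400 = -0.04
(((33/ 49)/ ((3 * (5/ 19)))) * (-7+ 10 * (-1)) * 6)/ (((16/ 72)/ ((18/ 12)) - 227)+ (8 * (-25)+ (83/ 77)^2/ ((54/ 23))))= 139291812/ 682525015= 0.20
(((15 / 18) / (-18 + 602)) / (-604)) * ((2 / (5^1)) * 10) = -5 / 529104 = -0.00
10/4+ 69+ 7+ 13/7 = 1125/14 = 80.36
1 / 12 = 0.08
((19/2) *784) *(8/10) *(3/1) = 89376/5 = 17875.20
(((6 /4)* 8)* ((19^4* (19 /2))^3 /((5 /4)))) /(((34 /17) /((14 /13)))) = 637607335254741528558 /65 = 9809343619303715823.97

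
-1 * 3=-3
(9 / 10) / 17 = 9 / 170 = 0.05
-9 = -9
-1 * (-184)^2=-33856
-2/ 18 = -1/ 9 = -0.11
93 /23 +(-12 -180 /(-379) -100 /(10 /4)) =-413897 /8717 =-47.48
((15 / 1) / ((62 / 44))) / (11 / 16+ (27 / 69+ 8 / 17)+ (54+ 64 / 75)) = 154836000 / 820388929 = 0.19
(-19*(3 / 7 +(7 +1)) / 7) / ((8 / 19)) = -21299 / 392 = -54.33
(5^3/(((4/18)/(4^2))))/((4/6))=13500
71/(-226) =-71/226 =-0.31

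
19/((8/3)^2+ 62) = 171/622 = 0.27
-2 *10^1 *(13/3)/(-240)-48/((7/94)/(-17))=2761435/252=10958.08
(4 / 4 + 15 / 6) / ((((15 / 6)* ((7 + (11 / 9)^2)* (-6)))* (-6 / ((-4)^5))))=-1008 / 215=-4.69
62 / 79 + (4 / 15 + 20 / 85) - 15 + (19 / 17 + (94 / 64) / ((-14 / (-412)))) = 69103289 / 2256240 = 30.63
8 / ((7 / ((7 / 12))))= 2 / 3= 0.67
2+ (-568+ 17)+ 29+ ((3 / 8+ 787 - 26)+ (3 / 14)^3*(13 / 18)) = 1324705 / 5488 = 241.38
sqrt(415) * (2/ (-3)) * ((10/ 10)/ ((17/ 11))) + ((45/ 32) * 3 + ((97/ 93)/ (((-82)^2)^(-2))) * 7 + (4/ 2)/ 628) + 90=154232159163599/ 467232 - 22 * sqrt(415)/ 51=330097585.48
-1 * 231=-231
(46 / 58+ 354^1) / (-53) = -10289 / 1537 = -6.69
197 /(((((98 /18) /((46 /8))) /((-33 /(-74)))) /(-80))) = -13457070 /1813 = -7422.54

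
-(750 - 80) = -670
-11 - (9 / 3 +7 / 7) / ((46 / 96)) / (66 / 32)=-3807 / 253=-15.05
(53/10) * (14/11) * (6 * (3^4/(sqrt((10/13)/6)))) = 180306 * sqrt(195)/275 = 9155.77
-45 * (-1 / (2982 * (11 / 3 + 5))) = 45 / 25844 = 0.00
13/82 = 0.16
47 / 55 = 0.85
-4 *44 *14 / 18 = -1232 / 9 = -136.89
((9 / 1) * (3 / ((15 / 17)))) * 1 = 153 / 5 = 30.60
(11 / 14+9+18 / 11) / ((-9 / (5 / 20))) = -1759 / 5544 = -0.32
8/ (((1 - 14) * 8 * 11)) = -1/ 143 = -0.01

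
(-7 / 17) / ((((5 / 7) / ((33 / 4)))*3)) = -539 / 340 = -1.59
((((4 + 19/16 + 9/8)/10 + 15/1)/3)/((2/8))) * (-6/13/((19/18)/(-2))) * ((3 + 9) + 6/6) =22509/95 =236.94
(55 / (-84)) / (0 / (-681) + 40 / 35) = -55 / 96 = -0.57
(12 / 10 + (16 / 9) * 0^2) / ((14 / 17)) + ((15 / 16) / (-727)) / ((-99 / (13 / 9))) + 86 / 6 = 1909302019 / 120914640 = 15.79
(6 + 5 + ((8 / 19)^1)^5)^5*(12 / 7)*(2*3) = 1085792404324150539290486071547945356104 / 651535469817792626756267271963493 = 1666513.11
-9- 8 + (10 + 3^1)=-4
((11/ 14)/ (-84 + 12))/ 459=-11/ 462672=-0.00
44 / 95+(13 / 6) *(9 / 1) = 3793 / 190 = 19.96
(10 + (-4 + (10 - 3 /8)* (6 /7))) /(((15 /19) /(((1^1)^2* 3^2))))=3249 /20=162.45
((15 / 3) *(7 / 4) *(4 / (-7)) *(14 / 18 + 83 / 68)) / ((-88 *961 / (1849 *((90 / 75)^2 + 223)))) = 409300187 / 8347680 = 49.03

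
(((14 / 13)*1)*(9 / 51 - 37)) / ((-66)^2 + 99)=-8764 / 984555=-0.01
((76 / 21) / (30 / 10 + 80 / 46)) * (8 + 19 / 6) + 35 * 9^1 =2221663 / 6867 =323.53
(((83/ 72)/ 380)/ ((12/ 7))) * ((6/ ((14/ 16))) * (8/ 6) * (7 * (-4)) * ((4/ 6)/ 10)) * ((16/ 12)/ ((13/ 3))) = -4648/ 500175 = -0.01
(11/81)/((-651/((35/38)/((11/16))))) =-40/143127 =-0.00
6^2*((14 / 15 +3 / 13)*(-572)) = -119856 / 5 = -23971.20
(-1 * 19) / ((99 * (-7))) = 19 / 693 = 0.03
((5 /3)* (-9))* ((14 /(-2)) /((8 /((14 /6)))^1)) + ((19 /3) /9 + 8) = 8495 /216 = 39.33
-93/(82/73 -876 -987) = 6789/135917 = 0.05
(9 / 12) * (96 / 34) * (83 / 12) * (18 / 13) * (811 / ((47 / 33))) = 119951766 / 10387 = 11548.26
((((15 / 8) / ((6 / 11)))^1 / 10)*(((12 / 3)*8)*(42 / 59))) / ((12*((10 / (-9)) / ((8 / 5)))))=-1386 / 1475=-0.94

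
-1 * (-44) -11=33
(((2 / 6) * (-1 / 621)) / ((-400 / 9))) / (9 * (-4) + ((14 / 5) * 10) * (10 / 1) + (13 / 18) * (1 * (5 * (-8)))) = 0.00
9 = 9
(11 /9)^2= 121 /81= 1.49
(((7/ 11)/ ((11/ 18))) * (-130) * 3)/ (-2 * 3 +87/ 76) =83.64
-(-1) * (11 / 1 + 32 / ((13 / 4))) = 271 / 13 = 20.85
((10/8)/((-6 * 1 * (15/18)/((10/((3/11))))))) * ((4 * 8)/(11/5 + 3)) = -2200/39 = -56.41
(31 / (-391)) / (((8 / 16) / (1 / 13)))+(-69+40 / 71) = -24702699 / 360893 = -68.45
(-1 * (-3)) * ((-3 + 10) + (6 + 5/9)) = 122/3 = 40.67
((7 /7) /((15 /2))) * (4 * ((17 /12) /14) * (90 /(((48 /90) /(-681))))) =-173655 /28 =-6201.96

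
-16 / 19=-0.84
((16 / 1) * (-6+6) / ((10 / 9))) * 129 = 0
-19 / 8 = -2.38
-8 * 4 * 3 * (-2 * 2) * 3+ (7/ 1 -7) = 1152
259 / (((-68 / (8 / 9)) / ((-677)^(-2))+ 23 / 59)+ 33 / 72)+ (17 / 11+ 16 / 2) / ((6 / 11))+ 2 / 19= 33214517728983 / 1886625117010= 17.61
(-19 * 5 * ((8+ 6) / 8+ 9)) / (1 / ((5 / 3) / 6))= -283.68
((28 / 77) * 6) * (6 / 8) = 18 / 11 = 1.64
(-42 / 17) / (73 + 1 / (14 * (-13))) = -7644 / 225845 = -0.03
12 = 12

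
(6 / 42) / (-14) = -1 / 98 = -0.01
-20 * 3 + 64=4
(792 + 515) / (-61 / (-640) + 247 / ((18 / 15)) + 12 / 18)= 836480 / 132221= 6.33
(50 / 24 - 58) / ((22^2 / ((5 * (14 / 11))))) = -2135 / 2904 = -0.74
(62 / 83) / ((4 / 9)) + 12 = 2271 / 166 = 13.68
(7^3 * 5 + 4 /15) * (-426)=-730703.60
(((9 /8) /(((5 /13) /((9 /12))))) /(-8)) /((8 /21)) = -7371 /10240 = -0.72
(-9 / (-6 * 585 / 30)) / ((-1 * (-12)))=0.01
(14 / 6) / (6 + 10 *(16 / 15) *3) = 7 / 114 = 0.06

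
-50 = -50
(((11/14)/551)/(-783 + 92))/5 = -11/26651870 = -0.00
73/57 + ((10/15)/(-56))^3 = 14422445/11261376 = 1.28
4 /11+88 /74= 632 /407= 1.55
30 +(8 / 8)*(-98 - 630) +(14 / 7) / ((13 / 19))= -9036 / 13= -695.08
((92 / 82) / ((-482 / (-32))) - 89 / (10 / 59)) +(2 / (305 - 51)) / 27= -177888777949 / 338819490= -525.03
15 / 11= 1.36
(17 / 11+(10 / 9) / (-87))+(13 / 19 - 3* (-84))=254.22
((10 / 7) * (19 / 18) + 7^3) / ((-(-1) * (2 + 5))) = 21704 / 441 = 49.22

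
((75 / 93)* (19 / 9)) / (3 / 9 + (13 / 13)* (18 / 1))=95 / 1023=0.09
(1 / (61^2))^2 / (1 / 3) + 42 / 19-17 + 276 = 68716908940 / 263070979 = 261.21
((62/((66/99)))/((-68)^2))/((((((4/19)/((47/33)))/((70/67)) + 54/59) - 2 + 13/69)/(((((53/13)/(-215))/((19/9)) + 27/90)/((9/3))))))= -1283345667261/496530400117856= -0.00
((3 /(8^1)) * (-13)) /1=-39 /8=-4.88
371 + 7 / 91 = 4824 / 13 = 371.08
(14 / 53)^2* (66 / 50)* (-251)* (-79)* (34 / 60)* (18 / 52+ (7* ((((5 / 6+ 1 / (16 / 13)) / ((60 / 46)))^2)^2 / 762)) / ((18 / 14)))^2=3542886185927922588281937637107639492177983 / 25799622979109639291566188134400000000000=137.32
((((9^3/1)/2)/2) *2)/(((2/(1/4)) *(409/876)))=159651/1636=97.59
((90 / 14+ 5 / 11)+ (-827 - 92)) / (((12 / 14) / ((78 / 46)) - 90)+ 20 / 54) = 24651783 / 2408758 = 10.23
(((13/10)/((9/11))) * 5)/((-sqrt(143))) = -sqrt(143)/18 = -0.66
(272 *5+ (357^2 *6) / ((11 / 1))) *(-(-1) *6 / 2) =2338962 / 11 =212632.91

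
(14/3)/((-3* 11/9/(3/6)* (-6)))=7/66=0.11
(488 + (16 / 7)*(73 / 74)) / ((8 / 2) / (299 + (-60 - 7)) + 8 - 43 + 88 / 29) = -15.35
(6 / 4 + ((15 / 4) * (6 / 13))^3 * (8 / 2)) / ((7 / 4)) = 195432 / 15379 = 12.71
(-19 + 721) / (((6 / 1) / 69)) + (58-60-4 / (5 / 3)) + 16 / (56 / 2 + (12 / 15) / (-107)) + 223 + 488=41091203 / 4680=8780.17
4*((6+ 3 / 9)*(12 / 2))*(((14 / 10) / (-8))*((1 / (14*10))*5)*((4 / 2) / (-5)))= 19 / 50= 0.38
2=2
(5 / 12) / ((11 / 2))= 5 / 66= 0.08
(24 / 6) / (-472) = -1 / 118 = -0.01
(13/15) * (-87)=-377/5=-75.40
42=42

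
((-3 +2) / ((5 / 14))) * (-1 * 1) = 14 / 5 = 2.80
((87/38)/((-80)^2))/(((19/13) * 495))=377/762432000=0.00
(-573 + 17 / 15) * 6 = -17156 / 5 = -3431.20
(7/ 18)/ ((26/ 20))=35/ 117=0.30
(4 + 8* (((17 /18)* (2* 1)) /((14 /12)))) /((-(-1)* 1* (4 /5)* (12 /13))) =22.96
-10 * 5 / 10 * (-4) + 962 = 982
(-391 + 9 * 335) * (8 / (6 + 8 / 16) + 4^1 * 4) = 587776 / 13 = 45213.54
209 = 209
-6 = -6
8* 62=496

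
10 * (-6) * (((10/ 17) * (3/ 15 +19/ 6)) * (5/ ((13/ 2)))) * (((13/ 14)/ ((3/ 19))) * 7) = -191900/ 51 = -3762.75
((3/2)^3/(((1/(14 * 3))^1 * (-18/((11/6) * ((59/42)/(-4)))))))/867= 649/110976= 0.01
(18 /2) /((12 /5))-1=11 /4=2.75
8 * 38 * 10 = 3040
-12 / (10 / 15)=-18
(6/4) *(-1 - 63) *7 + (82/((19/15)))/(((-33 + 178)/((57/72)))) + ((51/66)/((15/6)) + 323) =-2222393/6380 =-348.34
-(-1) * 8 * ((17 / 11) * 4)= 49.45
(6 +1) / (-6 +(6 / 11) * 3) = -77 / 48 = -1.60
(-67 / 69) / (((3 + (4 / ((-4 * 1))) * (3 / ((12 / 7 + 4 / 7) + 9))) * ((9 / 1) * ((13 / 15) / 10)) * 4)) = -132325 / 1162512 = -0.11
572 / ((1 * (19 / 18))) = 541.89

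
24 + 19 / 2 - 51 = -35 / 2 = -17.50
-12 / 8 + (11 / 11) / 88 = -131 / 88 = -1.49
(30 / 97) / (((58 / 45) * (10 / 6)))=405 / 2813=0.14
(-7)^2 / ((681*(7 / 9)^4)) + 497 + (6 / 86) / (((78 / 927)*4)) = 24741893117 / 49742056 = 497.40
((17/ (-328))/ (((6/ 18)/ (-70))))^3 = 5687411625/ 4410944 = 1289.39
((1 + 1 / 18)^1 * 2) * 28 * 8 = 472.89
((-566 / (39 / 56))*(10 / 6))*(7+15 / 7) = -12384.27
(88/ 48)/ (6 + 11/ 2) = 11/ 69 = 0.16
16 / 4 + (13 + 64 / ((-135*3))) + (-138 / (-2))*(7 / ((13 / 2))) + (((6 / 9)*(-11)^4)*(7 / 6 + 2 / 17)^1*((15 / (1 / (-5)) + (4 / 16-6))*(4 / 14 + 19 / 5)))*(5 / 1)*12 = -9145524888964 / 36855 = -248148823.47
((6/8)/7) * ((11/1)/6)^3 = 1331/2016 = 0.66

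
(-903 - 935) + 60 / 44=-20203 / 11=-1836.64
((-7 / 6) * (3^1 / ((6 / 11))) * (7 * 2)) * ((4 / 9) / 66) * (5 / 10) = -49 / 162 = -0.30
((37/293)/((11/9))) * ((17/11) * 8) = 45288/35453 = 1.28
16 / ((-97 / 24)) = -384 / 97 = -3.96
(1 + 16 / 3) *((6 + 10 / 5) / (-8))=-6.33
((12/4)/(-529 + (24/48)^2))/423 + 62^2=1146338456/298215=3844.00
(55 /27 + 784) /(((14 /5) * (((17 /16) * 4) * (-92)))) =-106115 /147798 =-0.72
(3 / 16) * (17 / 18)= 0.18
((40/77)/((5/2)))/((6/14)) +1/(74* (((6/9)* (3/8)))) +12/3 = 5542/1221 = 4.54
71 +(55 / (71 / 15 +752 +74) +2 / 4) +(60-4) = 3179205 / 24922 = 127.57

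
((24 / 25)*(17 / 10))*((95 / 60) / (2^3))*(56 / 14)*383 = 123709 / 250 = 494.84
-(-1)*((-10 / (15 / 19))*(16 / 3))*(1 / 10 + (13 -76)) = 191216 / 45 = 4249.24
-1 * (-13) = 13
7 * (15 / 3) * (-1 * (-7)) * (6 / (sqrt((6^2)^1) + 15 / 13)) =6370 / 31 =205.48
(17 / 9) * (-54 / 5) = -102 / 5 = -20.40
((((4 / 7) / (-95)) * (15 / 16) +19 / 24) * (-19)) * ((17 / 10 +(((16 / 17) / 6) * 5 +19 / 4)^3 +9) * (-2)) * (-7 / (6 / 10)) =-19192709581721 / 305627904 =-62797.64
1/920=0.00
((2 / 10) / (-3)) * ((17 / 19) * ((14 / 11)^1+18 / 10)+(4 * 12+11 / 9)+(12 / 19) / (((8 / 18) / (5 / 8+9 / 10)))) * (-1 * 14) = 28513723 / 564300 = 50.53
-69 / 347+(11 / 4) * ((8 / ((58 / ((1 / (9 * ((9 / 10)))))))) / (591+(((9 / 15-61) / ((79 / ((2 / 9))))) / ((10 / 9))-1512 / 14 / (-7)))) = -1357996504391 / 6831998536383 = -0.20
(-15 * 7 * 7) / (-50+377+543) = -49 / 58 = -0.84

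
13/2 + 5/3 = 8.17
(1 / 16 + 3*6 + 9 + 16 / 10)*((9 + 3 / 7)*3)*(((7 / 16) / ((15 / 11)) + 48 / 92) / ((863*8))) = 351936519 / 3556940800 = 0.10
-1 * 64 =-64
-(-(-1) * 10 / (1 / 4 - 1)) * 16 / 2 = 320 / 3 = 106.67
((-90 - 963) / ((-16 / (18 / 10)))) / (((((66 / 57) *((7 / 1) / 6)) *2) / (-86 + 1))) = -9183213 / 2464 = -3726.95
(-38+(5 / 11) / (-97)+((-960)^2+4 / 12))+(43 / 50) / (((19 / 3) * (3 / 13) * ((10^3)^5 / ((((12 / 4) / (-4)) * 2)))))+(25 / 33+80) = 1868447028699999999998210641 / 2027300000000000000000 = 921643.09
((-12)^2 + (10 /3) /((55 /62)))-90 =1906 /33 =57.76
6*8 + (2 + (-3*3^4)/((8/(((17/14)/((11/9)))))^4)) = 49.94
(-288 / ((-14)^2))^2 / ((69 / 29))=50112 / 55223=0.91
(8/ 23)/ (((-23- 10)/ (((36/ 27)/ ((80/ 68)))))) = -136/ 11385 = -0.01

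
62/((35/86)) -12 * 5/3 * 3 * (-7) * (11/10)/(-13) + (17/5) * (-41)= -10281/455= -22.60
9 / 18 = 1 / 2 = 0.50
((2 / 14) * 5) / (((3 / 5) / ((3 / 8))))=25 / 56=0.45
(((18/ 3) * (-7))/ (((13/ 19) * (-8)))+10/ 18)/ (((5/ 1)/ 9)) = 3851/ 260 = 14.81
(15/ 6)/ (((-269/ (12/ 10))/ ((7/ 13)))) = -0.01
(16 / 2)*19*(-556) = -84512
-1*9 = -9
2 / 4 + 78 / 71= 227 / 142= 1.60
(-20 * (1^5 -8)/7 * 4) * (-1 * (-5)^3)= 10000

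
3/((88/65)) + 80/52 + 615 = 707855/1144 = 618.75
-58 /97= -0.60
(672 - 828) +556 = 400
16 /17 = 0.94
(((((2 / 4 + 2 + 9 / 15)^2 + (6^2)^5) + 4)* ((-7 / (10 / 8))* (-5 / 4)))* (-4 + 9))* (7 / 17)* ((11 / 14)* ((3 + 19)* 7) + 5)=18665912732607 / 170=109799486662.39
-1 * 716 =-716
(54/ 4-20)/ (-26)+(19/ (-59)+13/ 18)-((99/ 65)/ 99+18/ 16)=-135353/ 276120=-0.49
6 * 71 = 426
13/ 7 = 1.86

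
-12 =-12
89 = 89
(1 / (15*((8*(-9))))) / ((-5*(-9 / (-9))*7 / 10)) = 1 / 3780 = 0.00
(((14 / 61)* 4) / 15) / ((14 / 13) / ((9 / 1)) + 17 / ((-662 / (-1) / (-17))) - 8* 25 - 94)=-0.00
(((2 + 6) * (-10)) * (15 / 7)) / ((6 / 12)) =-2400 / 7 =-342.86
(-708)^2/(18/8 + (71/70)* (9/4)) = 15594880/141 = 110601.99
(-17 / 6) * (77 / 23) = -1309 / 138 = -9.49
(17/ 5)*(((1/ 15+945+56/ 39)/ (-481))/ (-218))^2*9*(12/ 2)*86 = 1.29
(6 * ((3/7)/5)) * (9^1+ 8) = 306/35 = 8.74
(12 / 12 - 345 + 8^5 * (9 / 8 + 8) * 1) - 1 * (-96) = 298760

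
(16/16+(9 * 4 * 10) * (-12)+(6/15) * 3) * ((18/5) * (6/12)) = -194301/25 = -7772.04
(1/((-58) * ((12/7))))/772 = -7/537312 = -0.00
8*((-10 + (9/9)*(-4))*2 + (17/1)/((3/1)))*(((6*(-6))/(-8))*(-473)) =380292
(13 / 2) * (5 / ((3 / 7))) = 455 / 6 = 75.83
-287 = -287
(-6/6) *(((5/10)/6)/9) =-1/108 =-0.01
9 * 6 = 54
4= 4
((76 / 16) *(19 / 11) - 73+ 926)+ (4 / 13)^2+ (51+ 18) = 6917705 / 7436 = 930.30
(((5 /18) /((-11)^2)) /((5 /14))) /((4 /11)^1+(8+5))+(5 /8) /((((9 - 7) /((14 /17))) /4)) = 72799 /70686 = 1.03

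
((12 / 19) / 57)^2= 16 / 130321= 0.00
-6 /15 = -2 /5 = -0.40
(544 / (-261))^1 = -544 / 261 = -2.08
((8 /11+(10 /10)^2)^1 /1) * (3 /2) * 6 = 171 /11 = 15.55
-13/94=-0.14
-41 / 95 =-0.43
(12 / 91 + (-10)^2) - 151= -4629 / 91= -50.87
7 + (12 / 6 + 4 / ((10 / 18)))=81 / 5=16.20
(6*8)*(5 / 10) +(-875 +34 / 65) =-850.48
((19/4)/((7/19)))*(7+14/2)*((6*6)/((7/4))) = 25992/7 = 3713.14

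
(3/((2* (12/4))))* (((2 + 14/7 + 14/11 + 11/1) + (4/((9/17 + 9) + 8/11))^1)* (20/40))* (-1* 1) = -175775/42196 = -4.17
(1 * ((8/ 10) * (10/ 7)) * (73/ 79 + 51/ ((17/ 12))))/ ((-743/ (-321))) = 7490856/ 410879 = 18.23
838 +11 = 849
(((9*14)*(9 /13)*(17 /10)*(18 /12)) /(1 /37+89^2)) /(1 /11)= 11769219 /38100140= 0.31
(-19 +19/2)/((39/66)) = -16.08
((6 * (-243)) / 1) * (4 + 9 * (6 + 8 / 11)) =-1035180 / 11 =-94107.27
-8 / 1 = -8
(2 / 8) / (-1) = -1 / 4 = -0.25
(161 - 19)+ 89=231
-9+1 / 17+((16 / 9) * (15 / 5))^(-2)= -8.91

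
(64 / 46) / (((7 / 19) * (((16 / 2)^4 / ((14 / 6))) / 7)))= 133 / 8832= 0.02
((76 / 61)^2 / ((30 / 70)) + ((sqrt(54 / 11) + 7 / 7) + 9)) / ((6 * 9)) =sqrt(66) / 198 + 76031 / 301401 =0.29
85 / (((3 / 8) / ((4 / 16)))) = 170 / 3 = 56.67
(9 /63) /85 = 1 /595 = 0.00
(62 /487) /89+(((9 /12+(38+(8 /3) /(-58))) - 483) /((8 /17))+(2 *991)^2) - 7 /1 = 473903956794647 /120666912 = 3927372.87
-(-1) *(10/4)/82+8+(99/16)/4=25131/2624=9.58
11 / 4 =2.75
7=7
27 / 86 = 0.31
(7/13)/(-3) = -7/39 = -0.18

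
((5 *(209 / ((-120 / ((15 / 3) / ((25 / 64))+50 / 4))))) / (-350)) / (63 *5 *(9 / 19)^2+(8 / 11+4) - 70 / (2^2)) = 209974567 / 19315338000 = 0.01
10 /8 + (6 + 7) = 57 /4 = 14.25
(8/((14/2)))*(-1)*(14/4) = -4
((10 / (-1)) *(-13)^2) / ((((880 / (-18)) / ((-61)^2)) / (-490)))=-63027820.23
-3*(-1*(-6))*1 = -18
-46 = -46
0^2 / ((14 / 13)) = 0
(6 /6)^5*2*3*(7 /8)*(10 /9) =35 /6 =5.83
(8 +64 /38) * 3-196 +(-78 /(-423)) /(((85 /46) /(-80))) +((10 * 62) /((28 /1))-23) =-56041334 /318801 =-175.79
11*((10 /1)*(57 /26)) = 3135 /13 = 241.15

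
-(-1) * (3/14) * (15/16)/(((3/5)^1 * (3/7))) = 25/32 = 0.78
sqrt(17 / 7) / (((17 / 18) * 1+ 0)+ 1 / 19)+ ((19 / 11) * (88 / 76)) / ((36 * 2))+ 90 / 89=2.60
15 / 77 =0.19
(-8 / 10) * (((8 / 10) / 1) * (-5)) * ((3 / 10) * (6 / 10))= 72 / 125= 0.58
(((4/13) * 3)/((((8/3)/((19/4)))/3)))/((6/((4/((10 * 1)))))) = 171/520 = 0.33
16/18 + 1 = 17/9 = 1.89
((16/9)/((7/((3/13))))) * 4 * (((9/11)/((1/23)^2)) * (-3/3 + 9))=812544/1001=811.73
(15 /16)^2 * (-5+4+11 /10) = 45 /512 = 0.09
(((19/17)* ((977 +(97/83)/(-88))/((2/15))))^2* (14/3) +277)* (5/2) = 48254269305657598105/61670768896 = 782449613.80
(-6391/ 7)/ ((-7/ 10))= 9130/ 7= 1304.29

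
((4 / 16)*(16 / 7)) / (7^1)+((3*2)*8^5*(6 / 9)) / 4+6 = 1605930 / 49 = 32774.08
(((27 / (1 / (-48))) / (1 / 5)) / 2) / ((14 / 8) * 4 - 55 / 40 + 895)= -3.60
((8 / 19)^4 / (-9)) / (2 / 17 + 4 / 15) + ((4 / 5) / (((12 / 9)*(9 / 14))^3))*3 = 2185082647 / 574715610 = 3.80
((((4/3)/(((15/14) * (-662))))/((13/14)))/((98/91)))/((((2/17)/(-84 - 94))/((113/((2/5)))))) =2393566/2979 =803.48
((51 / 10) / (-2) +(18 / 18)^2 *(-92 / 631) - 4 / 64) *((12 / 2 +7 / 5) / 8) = -5151843 / 2019200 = -2.55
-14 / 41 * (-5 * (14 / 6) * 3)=490 / 41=11.95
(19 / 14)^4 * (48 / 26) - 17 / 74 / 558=8071291477 / 1288847196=6.26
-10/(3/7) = -70/3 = -23.33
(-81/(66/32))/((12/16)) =-576/11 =-52.36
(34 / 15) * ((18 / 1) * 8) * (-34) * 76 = -4217088 / 5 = -843417.60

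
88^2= 7744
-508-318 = -826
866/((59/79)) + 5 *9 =71069/59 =1204.56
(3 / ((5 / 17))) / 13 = 51 / 65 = 0.78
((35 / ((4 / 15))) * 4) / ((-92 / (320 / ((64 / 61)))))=-160125 / 92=-1740.49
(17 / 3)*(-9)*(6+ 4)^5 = -5100000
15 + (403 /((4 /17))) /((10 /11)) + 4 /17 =1291497 /680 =1899.26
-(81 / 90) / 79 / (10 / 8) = -18 / 1975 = -0.01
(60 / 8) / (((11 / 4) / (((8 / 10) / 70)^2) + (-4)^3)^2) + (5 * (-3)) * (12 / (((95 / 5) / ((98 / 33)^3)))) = -2123251864950887200 / 8557486105347267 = -248.12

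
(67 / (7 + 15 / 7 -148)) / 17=-469 / 16524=-0.03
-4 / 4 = -1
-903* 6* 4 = -21672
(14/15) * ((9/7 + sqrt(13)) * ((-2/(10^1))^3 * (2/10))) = -14 * sqrt(13)/9375 - 6/3125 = -0.01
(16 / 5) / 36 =4 / 45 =0.09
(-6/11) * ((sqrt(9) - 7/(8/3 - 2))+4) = 21/11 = 1.91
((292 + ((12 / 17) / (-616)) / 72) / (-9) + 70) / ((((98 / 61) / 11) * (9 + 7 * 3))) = 1295470237 / 151139520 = 8.57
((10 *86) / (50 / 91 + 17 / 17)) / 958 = 39130 / 67539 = 0.58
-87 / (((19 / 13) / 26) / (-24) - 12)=705744 / 97363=7.25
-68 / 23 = -2.96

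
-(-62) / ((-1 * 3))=-20.67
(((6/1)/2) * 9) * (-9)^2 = 2187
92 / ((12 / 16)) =368 / 3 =122.67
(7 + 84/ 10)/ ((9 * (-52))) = -77/ 2340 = -0.03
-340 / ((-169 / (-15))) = -5100 / 169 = -30.18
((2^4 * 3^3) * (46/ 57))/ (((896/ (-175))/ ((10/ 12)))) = -8625/ 152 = -56.74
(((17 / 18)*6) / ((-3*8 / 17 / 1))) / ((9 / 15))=-1445 / 216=-6.69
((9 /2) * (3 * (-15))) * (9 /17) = -3645 /34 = -107.21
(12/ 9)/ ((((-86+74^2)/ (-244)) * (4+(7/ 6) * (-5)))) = 976/ 29645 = 0.03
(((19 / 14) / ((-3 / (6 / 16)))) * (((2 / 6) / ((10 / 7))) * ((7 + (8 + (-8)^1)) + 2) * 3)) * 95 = -3249 / 32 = -101.53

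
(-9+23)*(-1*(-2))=28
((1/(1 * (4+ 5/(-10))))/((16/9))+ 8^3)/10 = 51.22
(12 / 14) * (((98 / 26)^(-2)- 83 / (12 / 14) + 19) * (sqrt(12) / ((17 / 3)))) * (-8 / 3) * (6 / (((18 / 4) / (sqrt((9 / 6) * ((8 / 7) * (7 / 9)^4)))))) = 143392384 * sqrt(7) / 3306177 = 114.75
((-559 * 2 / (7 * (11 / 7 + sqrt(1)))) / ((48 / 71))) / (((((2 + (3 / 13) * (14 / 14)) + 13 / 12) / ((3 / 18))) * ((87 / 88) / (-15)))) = 2579785 / 36801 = 70.10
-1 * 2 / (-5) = 2 / 5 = 0.40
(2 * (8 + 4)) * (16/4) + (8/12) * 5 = 298/3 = 99.33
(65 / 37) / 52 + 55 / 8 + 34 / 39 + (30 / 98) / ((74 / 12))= 4429211 / 565656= 7.83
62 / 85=0.73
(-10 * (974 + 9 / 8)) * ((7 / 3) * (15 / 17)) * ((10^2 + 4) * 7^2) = -102307820.59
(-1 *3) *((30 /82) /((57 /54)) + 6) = -14832 /779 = -19.04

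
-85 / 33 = -2.58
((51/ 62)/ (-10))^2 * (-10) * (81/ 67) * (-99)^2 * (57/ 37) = -117698415417/ 95292760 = -1235.12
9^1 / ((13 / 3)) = 27 / 13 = 2.08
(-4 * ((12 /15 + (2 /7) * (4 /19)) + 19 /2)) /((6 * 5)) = -4593 /3325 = -1.38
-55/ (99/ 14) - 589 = -5371/ 9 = -596.78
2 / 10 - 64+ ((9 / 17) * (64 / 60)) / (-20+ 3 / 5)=-526271 / 8245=-63.83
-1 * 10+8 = -2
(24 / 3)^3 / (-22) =-256 / 11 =-23.27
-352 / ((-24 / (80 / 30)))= 352 / 9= 39.11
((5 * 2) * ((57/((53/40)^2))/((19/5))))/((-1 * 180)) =-4000/8427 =-0.47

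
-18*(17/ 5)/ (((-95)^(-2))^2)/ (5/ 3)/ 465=-199391130/ 31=-6431971.94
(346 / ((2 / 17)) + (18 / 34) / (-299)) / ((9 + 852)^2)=14949094 / 3768134643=0.00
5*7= 35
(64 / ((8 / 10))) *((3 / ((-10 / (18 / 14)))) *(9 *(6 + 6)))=-23328 / 7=-3332.57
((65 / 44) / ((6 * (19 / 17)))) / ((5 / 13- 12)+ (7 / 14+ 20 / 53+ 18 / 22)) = -8957 / 403332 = -0.02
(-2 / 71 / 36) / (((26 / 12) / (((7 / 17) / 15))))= -7 / 706095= -0.00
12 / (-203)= -12 / 203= -0.06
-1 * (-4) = 4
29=29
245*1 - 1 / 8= 1959 / 8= 244.88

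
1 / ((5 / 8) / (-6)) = -48 / 5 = -9.60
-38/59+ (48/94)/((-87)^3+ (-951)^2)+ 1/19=-67214041/113645859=-0.59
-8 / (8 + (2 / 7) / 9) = -252 / 253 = -1.00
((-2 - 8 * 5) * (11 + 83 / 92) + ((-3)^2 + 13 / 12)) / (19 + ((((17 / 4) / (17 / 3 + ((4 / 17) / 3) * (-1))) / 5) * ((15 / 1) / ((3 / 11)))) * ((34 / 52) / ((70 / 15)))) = -4674766460 / 192524421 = -24.28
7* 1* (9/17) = 63/17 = 3.71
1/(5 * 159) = 1/795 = 0.00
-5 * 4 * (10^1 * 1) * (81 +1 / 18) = -145900 / 9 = -16211.11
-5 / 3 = -1.67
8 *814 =6512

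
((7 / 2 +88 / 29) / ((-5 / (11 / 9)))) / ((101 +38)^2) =-4169 / 50427810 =-0.00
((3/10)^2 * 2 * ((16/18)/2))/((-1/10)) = -0.80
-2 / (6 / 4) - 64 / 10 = -116 / 15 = -7.73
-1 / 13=-0.08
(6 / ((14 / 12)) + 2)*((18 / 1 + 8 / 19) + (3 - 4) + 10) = 26050 / 133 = 195.86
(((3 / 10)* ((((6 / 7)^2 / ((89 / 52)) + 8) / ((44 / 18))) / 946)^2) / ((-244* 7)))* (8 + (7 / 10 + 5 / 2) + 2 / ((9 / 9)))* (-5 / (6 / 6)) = 0.00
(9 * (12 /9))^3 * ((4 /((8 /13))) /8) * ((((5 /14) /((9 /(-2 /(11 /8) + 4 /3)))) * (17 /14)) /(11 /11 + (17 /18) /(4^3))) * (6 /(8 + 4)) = -2545920 /630091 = -4.04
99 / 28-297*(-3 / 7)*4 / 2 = 7227 / 28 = 258.11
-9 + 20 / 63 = -547 / 63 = -8.68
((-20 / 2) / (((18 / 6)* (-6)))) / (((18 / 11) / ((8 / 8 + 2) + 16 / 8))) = 1.70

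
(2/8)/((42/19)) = 19/168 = 0.11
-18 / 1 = -18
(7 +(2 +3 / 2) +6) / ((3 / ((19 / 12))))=209 / 24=8.71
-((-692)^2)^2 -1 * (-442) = -229310730054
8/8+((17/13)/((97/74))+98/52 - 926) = -2325581/2522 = -922.12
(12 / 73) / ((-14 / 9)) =-54 / 511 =-0.11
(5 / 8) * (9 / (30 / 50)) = 75 / 8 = 9.38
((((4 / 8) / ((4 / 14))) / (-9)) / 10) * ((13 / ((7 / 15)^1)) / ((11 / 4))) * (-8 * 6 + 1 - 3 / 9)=923 / 99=9.32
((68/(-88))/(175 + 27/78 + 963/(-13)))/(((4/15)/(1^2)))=-3315/115852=-0.03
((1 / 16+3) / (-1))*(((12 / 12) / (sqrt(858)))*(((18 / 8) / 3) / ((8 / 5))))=-245*sqrt(858) / 146432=-0.05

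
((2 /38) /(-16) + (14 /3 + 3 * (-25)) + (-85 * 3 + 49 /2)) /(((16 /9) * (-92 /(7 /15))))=1920541 /2237440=0.86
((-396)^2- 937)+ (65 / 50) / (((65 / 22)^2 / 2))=253303859 / 1625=155879.30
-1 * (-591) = 591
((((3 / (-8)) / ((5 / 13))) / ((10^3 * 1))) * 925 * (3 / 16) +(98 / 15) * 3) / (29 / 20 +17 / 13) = 6466603 / 917760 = 7.05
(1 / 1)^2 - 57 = -56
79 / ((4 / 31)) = 2449 / 4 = 612.25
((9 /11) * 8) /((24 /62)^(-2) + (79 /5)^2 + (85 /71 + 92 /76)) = 349660800 /13820996431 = 0.03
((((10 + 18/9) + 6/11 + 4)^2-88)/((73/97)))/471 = 726724/1386781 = 0.52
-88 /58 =-44 /29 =-1.52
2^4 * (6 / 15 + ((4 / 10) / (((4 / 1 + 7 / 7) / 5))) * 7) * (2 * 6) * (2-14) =-36864 / 5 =-7372.80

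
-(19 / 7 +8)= -75 / 7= -10.71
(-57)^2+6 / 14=22746 / 7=3249.43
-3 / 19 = -0.16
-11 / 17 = -0.65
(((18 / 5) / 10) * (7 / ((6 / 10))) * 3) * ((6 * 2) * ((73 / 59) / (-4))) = -13797 / 295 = -46.77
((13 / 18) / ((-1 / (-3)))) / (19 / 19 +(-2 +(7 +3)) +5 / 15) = 13 / 56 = 0.23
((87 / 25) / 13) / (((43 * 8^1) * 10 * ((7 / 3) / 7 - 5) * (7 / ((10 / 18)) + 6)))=-87 / 97042400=-0.00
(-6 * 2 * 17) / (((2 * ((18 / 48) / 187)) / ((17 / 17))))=-50864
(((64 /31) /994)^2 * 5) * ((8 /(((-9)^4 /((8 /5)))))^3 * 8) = 2147483648 /1676047362973663779225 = 0.00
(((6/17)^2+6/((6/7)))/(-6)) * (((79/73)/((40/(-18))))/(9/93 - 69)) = -5042491/600842560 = -0.01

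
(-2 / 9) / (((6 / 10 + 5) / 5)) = -25 / 126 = -0.20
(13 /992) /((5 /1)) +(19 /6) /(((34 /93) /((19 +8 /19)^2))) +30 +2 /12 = 15847087357 /4806240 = 3297.19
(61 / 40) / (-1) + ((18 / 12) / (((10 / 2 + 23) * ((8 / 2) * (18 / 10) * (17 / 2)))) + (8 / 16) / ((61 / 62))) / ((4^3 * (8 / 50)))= -657967139 / 445992960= -1.48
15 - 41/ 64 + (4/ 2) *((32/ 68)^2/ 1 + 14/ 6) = 1080293/ 55488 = 19.47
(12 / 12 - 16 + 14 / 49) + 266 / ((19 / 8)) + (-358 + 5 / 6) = -10915 / 42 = -259.88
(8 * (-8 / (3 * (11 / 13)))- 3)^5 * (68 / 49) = -970646823408332 / 39135393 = -24802276.12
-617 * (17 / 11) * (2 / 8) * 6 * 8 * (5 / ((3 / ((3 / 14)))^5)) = -157335 / 1479016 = -0.11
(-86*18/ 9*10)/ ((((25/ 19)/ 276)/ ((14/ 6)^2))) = -29464288/ 15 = -1964285.87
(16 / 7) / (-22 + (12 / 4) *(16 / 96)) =-32 / 301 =-0.11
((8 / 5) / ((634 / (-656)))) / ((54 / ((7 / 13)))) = -9184 / 556335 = -0.02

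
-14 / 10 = -7 / 5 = -1.40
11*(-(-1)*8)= 88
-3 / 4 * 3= -2.25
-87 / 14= -6.21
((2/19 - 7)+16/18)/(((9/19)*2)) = -1027/162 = -6.34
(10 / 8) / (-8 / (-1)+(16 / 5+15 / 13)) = 325 / 3212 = 0.10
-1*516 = -516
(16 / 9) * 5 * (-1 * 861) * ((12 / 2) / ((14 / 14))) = -45920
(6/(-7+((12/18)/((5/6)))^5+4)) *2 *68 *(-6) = 1832.12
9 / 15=3 / 5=0.60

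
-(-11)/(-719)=-11/719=-0.02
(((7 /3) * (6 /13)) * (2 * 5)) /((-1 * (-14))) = 10 /13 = 0.77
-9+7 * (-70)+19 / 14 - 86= -8171 / 14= -583.64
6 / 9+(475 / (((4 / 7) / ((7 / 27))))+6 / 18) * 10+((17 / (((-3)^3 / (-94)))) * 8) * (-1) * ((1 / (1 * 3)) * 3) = 30341 / 18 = 1685.61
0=0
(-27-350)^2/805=142129/805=176.56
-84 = -84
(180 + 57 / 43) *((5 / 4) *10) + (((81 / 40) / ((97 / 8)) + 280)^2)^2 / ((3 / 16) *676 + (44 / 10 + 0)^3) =117280886102980216972199 / 4033908397482610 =29073760.37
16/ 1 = 16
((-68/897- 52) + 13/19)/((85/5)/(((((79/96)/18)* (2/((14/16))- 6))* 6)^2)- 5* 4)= 14.18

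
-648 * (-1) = 648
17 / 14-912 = -12751 / 14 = -910.79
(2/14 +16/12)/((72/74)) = 1147/756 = 1.52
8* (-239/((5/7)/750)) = -2007600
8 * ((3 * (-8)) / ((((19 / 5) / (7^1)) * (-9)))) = 2240 / 57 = 39.30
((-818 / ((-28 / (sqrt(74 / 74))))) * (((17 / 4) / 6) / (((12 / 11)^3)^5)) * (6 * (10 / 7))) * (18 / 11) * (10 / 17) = 3882942048388639225 / 83882673017192448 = 46.29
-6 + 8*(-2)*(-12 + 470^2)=-3534214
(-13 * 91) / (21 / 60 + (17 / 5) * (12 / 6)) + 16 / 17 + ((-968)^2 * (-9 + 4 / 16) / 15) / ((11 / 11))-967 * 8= -311073292 / 561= -554497.85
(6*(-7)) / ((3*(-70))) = 0.20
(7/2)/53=7/106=0.07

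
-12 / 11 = -1.09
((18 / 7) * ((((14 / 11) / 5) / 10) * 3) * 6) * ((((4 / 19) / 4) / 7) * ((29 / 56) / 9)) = 261 / 512050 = 0.00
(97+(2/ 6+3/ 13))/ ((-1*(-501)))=0.19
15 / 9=5 / 3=1.67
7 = 7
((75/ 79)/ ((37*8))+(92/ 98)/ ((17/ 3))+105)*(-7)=-2048571027/ 2782696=-736.18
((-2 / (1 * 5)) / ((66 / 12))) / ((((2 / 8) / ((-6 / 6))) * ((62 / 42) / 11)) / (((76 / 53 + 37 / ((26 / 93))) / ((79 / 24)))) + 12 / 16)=-743295168 / 7656794615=-0.10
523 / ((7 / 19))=9937 / 7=1419.57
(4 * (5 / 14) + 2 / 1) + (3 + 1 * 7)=94 / 7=13.43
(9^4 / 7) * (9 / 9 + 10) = 72171 / 7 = 10310.14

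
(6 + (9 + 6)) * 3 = 63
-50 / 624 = -0.08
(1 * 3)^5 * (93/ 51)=7533/ 17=443.12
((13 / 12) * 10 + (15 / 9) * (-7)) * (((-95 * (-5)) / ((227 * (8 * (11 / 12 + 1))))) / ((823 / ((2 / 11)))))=-2375 / 94531426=-0.00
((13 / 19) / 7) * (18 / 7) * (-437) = -5382 / 49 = -109.84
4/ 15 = 0.27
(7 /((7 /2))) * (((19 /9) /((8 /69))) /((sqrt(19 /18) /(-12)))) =-69 * sqrt(38) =-425.34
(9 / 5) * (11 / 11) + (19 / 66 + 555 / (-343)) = 53177 / 113190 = 0.47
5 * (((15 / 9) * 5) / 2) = 125 / 6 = 20.83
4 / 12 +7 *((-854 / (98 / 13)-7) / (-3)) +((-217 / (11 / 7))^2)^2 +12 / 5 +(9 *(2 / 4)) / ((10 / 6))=53239189731111 / 146410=363630829.39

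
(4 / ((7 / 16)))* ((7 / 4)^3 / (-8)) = -49 / 8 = -6.12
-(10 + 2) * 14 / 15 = -56 / 5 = -11.20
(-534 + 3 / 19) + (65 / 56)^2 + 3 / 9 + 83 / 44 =-1042665181 / 1966272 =-530.28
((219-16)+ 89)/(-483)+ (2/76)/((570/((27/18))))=-4215997/6974520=-0.60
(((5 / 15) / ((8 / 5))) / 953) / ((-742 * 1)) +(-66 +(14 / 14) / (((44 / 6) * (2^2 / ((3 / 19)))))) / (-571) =234078615959 / 2025305033136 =0.12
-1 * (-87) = 87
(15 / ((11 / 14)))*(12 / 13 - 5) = -11130 / 143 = -77.83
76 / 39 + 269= 10567 / 39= 270.95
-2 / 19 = -0.11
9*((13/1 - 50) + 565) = 4752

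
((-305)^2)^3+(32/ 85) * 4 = 68425497198203253/ 85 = 805005849390626.51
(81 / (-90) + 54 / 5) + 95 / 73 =8177 / 730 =11.20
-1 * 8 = -8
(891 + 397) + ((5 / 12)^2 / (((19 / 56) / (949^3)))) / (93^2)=153377160979 / 2957958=51852.38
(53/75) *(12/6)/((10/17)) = 2.40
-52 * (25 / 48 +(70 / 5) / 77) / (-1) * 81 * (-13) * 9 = -15235857 / 44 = -346269.48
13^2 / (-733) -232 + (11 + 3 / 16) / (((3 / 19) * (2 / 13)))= 16066529 / 70368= 228.32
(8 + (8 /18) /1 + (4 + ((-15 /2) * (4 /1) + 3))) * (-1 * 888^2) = 11477696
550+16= 566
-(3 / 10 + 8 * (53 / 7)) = -4261 / 70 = -60.87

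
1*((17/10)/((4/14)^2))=833/40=20.82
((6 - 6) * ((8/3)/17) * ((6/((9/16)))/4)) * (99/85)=0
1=1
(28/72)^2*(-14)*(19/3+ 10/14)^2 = -76664/729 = -105.16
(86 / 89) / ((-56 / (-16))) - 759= -472685 / 623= -758.72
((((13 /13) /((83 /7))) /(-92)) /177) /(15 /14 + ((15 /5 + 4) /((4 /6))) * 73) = -49 /7261996356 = -0.00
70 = 70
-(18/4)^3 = -729/8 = -91.12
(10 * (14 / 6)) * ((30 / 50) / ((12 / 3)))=7 / 2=3.50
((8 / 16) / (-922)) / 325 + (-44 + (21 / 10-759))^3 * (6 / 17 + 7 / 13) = -3588877876188751 / 7837000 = -457940267.47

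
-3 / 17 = -0.18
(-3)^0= 1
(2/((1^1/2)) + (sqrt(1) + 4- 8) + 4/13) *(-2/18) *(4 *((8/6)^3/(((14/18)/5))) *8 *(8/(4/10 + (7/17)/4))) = -473497600/420147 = -1126.98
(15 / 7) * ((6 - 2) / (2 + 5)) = 60 / 49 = 1.22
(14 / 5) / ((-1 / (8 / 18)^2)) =-224 / 405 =-0.55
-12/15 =-4/5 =-0.80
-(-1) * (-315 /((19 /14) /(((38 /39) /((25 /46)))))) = -27048 /65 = -416.12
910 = 910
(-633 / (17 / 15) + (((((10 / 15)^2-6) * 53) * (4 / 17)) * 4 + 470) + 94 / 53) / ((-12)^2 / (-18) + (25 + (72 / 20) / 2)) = -19.36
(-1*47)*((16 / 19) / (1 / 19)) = -752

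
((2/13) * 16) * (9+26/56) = 2120/91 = 23.30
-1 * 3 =-3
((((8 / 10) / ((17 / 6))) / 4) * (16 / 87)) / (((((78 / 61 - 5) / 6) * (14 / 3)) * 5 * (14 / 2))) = -17568 / 137090975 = -0.00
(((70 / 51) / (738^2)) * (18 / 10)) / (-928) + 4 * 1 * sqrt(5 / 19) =-7 / 1432050624 + 4 * sqrt(95) / 19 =2.05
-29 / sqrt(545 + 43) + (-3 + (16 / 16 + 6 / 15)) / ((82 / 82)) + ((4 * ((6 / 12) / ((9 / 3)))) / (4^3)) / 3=-2.79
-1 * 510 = -510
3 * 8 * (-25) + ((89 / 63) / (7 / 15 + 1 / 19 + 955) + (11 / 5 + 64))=-15263389552 / 28593915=-533.80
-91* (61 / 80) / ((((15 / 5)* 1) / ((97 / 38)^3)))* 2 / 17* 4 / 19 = -5066247823 / 531709680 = -9.53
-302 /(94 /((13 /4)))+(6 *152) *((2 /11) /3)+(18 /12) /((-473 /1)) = 3986291 /88924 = 44.83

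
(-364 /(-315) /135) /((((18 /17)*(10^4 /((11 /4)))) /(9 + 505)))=624767 /546750000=0.00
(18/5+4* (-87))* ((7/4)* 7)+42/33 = -463939/110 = -4217.63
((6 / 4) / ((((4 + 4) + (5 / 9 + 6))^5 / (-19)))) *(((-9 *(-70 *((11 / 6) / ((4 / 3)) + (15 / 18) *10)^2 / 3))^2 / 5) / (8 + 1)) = -30004897842107685 / 79010794805248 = -379.76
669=669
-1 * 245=-245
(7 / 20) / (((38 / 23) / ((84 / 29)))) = 3381 / 5510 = 0.61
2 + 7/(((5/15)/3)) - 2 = 63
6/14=3/7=0.43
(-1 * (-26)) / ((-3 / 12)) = -104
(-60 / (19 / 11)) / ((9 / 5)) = -1100 / 57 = -19.30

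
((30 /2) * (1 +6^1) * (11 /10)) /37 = 231 /74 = 3.12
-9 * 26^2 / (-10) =3042 / 5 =608.40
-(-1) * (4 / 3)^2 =16 / 9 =1.78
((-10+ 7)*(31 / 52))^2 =8649 / 2704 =3.20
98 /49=2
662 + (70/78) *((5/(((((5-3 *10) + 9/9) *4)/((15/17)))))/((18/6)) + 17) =43105141/63648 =677.24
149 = 149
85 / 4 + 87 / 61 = 22.68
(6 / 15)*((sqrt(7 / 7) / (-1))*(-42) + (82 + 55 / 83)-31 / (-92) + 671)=6078253 / 19090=318.40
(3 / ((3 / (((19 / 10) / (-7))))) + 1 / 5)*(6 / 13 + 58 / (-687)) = -1684 / 62517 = -0.03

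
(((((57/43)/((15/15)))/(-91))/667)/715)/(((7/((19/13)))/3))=-3249/169817763115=-0.00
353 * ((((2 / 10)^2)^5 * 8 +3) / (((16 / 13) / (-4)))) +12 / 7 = -3440.04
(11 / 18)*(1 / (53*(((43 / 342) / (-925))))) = -193325 / 2279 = -84.83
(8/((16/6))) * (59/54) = 3.28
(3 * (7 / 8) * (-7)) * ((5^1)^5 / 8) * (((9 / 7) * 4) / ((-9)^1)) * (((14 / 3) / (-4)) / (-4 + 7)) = -153125 / 96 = -1595.05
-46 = -46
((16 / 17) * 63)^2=1016064 / 289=3515.79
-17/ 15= -1.13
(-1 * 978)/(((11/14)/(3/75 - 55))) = 18812808/275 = 68410.21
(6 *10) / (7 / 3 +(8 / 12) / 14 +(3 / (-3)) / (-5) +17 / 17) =1575 / 94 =16.76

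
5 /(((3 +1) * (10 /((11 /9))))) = 11 /72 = 0.15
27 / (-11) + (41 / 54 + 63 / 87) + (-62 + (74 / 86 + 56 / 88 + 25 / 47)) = -60.94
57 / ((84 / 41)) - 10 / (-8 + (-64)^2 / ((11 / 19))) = 3784579 / 136038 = 27.82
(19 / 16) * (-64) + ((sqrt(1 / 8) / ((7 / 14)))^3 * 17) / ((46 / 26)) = -76 + 221 * sqrt(2) / 92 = -72.60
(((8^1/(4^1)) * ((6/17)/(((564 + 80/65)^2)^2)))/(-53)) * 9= -771147/656661251719722304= -0.00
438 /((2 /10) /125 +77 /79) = 3604375 /8034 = 448.64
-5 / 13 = -0.38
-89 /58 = -1.53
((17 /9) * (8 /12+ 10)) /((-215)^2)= 544 /1248075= 0.00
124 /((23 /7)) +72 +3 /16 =40453 /368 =109.93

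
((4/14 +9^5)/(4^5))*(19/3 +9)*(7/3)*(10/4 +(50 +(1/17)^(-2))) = 6493236605/9216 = 704561.26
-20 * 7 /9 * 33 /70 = -22 /3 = -7.33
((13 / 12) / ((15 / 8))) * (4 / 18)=52 / 405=0.13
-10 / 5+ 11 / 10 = -0.90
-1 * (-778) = 778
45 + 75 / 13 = 660 / 13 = 50.77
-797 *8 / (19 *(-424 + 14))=3188 / 3895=0.82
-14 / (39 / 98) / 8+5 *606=235997 / 78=3025.60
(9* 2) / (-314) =-9 / 157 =-0.06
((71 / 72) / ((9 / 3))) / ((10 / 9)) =71 / 240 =0.30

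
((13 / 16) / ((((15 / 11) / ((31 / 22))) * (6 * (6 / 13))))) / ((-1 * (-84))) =0.00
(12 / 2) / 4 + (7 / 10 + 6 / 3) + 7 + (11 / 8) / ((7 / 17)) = 4071 / 280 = 14.54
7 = 7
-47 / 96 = -0.49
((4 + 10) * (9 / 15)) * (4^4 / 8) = 268.80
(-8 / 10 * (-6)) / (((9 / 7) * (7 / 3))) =8 / 5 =1.60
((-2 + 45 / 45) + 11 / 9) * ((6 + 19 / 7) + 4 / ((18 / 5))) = 1238 / 567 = 2.18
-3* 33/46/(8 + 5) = -99/598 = -0.17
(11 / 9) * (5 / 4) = 55 / 36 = 1.53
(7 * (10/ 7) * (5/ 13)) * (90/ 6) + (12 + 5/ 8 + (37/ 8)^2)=76301/ 832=91.71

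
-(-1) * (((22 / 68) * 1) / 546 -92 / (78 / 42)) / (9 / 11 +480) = -10115831 / 98184996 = -0.10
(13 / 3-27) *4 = -272 / 3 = -90.67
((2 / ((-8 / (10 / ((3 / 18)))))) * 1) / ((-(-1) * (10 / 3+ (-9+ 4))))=9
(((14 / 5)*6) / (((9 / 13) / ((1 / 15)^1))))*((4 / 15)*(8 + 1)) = 1456 / 375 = 3.88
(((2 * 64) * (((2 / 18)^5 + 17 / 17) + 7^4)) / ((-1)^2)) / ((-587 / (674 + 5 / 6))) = -36754735696064 / 103985289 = -353460.92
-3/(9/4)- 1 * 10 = -11.33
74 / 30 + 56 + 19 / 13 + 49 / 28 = 48109 / 780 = 61.68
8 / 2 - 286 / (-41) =450 / 41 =10.98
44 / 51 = 0.86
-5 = -5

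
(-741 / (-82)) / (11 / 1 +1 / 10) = 1235 / 1517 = 0.81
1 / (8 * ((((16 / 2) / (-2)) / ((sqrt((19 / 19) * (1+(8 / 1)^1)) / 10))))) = -3 / 320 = -0.01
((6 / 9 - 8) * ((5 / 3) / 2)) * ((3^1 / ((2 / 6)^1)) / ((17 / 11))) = -605 / 17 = -35.59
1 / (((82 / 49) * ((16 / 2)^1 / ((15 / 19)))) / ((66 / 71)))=24255 / 442472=0.05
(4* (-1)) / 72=-0.06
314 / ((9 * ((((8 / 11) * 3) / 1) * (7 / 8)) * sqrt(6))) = 1727 * sqrt(6) / 567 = 7.46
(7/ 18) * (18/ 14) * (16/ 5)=8/ 5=1.60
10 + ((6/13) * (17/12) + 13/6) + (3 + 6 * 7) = 2255/39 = 57.82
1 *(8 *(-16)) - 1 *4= -132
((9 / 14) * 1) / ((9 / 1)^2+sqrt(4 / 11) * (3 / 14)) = 6237 / 785860-3 * sqrt(11) / 785860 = 0.01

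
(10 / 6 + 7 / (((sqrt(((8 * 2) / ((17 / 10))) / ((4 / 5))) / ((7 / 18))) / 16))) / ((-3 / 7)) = -686 * sqrt(34) / 135 - 35 / 9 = -33.52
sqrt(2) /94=0.02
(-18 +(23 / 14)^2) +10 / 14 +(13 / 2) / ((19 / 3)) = -50499 / 3724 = -13.56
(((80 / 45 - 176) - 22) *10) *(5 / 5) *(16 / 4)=-70640 / 9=-7848.89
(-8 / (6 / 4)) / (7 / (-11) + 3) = -2.26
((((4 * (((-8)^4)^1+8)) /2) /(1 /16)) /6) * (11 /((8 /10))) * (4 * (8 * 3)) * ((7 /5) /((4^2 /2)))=5056128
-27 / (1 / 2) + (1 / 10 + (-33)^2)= 10351 / 10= 1035.10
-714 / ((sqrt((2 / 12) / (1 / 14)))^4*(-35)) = 918 / 245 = 3.75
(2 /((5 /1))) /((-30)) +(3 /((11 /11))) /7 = 218 /525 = 0.42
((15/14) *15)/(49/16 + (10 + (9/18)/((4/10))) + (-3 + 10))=1800/2387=0.75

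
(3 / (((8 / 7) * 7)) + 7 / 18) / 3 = 55 / 216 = 0.25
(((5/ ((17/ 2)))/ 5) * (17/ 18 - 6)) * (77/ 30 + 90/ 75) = -10283/ 4590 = -2.24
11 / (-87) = -11 / 87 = -0.13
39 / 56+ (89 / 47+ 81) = 220009 / 2632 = 83.59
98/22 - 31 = -292/11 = -26.55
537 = 537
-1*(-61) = 61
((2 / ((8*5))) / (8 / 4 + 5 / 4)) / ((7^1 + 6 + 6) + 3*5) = 1 / 2210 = 0.00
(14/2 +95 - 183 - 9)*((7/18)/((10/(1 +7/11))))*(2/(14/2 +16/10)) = -630/473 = -1.33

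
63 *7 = 441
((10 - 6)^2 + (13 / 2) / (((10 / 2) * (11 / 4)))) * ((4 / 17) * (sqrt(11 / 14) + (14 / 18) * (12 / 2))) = 1812 * sqrt(154) / 6545 + 16912 / 935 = 21.52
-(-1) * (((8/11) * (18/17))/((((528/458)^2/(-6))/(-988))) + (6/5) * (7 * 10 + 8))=399177246/113135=3528.33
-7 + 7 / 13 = -84 / 13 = -6.46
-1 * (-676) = 676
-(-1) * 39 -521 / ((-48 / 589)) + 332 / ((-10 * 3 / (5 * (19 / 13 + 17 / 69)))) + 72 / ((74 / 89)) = 10234203769 / 1593072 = 6424.19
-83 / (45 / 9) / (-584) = 83 / 2920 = 0.03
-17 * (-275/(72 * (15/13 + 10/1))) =12155/2088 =5.82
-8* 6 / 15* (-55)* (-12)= -2112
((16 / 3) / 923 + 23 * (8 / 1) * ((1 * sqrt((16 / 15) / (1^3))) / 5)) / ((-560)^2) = 1 / 54272400 + 23 * sqrt(15) / 735000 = 0.00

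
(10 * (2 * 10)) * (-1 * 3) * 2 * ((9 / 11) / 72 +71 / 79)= -949050 / 869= -1092.12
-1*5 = -5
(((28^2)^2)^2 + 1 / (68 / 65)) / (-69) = -5475391280.25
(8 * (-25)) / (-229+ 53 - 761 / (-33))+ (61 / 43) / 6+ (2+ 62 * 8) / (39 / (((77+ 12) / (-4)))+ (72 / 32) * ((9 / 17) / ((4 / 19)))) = 5295991939699 / 41033896638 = 129.06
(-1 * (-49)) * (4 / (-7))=-28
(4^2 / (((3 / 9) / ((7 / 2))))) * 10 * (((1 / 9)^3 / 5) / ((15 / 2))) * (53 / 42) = 0.08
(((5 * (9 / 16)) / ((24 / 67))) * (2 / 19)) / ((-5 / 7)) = -1.16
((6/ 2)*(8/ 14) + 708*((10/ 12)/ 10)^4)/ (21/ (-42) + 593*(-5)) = -21149/ 35870688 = -0.00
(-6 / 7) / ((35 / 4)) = -24 / 245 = -0.10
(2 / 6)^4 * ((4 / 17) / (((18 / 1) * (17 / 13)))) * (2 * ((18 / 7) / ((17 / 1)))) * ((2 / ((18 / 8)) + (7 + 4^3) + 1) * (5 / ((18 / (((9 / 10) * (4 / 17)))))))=68224 / 426207663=0.00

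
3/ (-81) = -1/ 27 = -0.04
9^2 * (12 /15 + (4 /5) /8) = 729 /10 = 72.90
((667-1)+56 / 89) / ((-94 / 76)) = -2254540 / 4183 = -538.98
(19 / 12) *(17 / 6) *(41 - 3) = 6137 / 36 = 170.47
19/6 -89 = -515/6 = -85.83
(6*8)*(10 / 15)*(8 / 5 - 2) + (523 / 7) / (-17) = -10231 / 595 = -17.19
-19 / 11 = -1.73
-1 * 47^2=-2209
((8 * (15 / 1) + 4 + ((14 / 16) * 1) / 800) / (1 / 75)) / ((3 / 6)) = 2380821 / 128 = 18600.16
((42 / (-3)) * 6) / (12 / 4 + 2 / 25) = -300 / 11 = -27.27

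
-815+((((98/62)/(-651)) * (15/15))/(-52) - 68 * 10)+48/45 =-373274171/249860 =-1493.93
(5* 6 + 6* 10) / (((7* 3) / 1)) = 30 / 7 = 4.29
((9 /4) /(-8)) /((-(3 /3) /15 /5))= 675 /32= 21.09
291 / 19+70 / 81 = 16.18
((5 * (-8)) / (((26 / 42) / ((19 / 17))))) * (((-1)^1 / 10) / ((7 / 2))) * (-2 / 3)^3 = -1216 / 1989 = -0.61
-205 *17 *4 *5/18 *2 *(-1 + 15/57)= 975800/171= 5706.43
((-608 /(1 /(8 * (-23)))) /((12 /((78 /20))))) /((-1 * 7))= -181792 /35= -5194.06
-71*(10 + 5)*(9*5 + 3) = -51120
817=817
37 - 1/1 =36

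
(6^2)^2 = 1296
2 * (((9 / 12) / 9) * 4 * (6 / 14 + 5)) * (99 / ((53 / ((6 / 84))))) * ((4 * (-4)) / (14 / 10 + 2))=-100320 / 44149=-2.27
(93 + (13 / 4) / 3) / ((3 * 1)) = 1129 / 36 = 31.36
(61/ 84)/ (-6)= -61/ 504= -0.12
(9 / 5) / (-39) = -3 / 65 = -0.05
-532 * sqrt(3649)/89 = -361.08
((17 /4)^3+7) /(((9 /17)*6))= 30379 /1152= 26.37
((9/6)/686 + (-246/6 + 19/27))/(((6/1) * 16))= -1492655/3556224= -0.42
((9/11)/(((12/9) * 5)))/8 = 27/1760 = 0.02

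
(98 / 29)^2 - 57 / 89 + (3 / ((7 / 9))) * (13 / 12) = 31348265 / 2095772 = 14.96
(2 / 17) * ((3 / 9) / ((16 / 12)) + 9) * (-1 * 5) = -185 / 34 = -5.44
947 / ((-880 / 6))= -2841 / 440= -6.46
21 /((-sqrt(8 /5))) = -21 * sqrt(10) /4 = -16.60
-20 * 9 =-180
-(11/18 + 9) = -173/18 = -9.61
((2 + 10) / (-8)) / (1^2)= -3 / 2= -1.50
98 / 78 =49 / 39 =1.26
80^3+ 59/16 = 8192059/16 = 512003.69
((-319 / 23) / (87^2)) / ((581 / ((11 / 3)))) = -121 / 10463229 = -0.00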